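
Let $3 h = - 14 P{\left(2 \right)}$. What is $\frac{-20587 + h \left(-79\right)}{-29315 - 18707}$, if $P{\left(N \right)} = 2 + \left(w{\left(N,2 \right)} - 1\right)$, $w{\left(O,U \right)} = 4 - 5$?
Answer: $\frac{20587}{48022} \approx 0.4287$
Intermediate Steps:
$w{\left(O,U \right)} = -1$ ($w{\left(O,U \right)} = 4 - 5 = -1$)
$P{\left(N \right)} = 0$ ($P{\left(N \right)} = 2 - 2 = 0$)
$h = 0$ ($h = \frac{\left(-14\right) 0}{3} = \frac{1}{3} \cdot 0 = 0$)
$\frac{-20587 + h \left(-79\right)}{-29315 - 18707} = \frac{-20587 + 0 \left(-79\right)}{-29315 - 18707} = \frac{-20587 + 0}{-48022} = \left(-20587\right) \left(- \frac{1}{48022}\right) = \frac{20587}{48022}$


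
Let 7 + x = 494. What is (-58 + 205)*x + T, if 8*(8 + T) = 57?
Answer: 572705/8 ≈ 71588.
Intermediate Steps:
T = -7/8 (T = -8 + (⅛)*57 = -8 + 57/8 = -7/8 ≈ -0.87500)
x = 487 (x = -7 + 494 = 487)
(-58 + 205)*x + T = (-58 + 205)*487 - 7/8 = 147*487 - 7/8 = 71589 - 7/8 = 572705/8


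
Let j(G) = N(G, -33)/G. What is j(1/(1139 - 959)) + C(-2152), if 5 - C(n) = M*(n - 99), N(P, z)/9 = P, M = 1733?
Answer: 3900997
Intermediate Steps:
N(P, z) = 9*P
C(n) = 171572 - 1733*n (C(n) = 5 - 1733*(n - 99) = 5 - 1733*(-99 + n) = 5 - (-171567 + 1733*n) = 5 + (171567 - 1733*n) = 171572 - 1733*n)
j(G) = 9 (j(G) = (9*G)/G = 9)
j(1/(1139 - 959)) + C(-2152) = 9 + (171572 - 1733*(-2152)) = 9 + (171572 + 3729416) = 9 + 3900988 = 3900997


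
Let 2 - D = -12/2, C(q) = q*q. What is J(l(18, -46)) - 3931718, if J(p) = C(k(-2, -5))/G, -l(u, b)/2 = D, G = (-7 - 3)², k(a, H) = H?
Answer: -15726871/4 ≈ -3.9317e+6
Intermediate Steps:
C(q) = q²
G = 100 (G = (-10)² = 100)
D = 8 (D = 2 - (-12)/2 = 2 - 1*(-6) = 2 + 6 = 8)
l(u, b) = -16 (l(u, b) = -2*8 = -16)
J(p) = ¼ (J(p) = (-5)²/100 = 25*(1/100) = ¼)
J(l(18, -46)) - 3931718 = ¼ - 3931718 = -15726871/4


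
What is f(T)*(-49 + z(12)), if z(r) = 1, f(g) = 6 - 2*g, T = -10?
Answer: -1248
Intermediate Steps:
f(T)*(-49 + z(12)) = (6 - 2*(-10))*(-49 + 1) = (6 + 20)*(-48) = 26*(-48) = -1248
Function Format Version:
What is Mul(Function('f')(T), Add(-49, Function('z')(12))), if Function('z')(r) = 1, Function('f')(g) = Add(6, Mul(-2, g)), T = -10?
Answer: -1248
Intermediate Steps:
Mul(Function('f')(T), Add(-49, Function('z')(12))) = Mul(Add(6, Mul(-2, -10)), Add(-49, 1)) = Mul(Add(6, 20), -48) = Mul(26, -48) = -1248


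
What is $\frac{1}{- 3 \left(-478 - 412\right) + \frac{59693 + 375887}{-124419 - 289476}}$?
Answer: $\frac{82779}{220932814} \approx 0.00037468$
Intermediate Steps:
$\frac{1}{- 3 \left(-478 - 412\right) + \frac{59693 + 375887}{-124419 - 289476}} = \frac{1}{\left(-3\right) \left(-890\right) + \frac{435580}{-413895}} = \frac{1}{2670 + 435580 \left(- \frac{1}{413895}\right)} = \frac{1}{2670 - \frac{87116}{82779}} = \frac{1}{\frac{220932814}{82779}} = \frac{82779}{220932814}$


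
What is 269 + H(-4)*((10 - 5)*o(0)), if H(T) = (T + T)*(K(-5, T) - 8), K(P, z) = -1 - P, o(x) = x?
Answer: 269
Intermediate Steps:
H(T) = -8*T (H(T) = (T + T)*((-1 - 1*(-5)) - 8) = (2*T)*((-1 + 5) - 8) = (2*T)*(4 - 8) = (2*T)*(-4) = -8*T)
269 + H(-4)*((10 - 5)*o(0)) = 269 + (-8*(-4))*((10 - 5)*0) = 269 + 32*(5*0) = 269 + 32*0 = 269 + 0 = 269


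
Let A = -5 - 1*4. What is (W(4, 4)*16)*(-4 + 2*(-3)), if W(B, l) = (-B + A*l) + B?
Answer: 5760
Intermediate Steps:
A = -9 (A = -5 - 4 = -9)
W(B, l) = -9*l (W(B, l) = (-B - 9*l) + B = -9*l)
(W(4, 4)*16)*(-4 + 2*(-3)) = (-9*4*16)*(-4 + 2*(-3)) = (-36*16)*(-4 - 6) = -576*(-10) = 5760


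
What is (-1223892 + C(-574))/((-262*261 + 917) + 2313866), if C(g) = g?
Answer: -1224466/2246401 ≈ -0.54508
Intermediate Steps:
(-1223892 + C(-574))/((-262*261 + 917) + 2313866) = (-1223892 - 574)/((-262*261 + 917) + 2313866) = -1224466/((-68382 + 917) + 2313866) = -1224466/(-67465 + 2313866) = -1224466/2246401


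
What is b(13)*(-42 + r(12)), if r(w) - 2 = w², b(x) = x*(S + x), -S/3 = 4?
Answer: 1352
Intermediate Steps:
S = -12 (S = -3*4 = -12)
b(x) = x*(-12 + x)
r(w) = 2 + w²
b(13)*(-42 + r(12)) = (13*(-12 + 13))*(-42 + (2 + 12²)) = (13*1)*(-42 + (2 + 144)) = 13*(-42 + 146) = 13*104 = 1352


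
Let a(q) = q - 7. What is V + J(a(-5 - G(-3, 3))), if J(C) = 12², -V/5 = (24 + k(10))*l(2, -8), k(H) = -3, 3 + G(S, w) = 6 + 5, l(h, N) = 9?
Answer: -801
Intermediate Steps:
G(S, w) = 8 (G(S, w) = -3 + (6 + 5) = -3 + 11 = 8)
a(q) = -7 + q
V = -945 (V = -5*(24 - 3)*9 = -105*9 = -5*189 = -945)
J(C) = 144
V + J(a(-5 - G(-3, 3))) = -945 + 144 = -801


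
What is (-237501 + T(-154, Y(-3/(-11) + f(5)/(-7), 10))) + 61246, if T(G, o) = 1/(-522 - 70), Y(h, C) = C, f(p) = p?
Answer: -104342961/592 ≈ -1.7626e+5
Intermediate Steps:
T(G, o) = -1/592 (T(G, o) = 1/(-592) = -1/592)
(-237501 + T(-154, Y(-3/(-11) + f(5)/(-7), 10))) + 61246 = (-237501 - 1/592) + 61246 = -140600593/592 + 61246 = -104342961/592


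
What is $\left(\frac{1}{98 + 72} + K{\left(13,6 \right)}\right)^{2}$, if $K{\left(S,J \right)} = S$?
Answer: $\frac{4888521}{28900} \approx 169.15$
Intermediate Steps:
$\left(\frac{1}{98 + 72} + K{\left(13,6 \right)}\right)^{2} = \left(\frac{1}{98 + 72} + 13\right)^{2} = \left(\frac{1}{170} + 13\right)^{2} = \left(\frac{2211}{170}\right)^{2} = \frac{4888521}{28900}$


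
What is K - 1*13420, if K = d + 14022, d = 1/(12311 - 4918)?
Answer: 4450587/7393 ≈ 602.00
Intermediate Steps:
d = 1/7393 ≈ 0.00013526
K = 103664647/7393 (K = 1/7393 + 14022 = 103664647/7393 ≈ 14022.)
K - 1*13420 = 103664647/7393 - 1*13420 = 103664647/7393 - 13420 = 4450587/7393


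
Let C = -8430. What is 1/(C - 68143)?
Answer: -1/76573 ≈ -1.3059e-5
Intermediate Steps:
1/(C - 68143) = 1/(-8430 - 68143) = 1/(-76573) = -1/76573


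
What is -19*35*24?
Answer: -15960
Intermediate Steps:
-19*35*24 = -665*24 = -15960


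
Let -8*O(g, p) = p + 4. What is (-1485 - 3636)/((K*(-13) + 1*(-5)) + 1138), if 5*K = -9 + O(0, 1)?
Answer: -204840/46321 ≈ -4.4222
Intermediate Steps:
O(g, p) = -1/2 - p/8 (O(g, p) = -(p + 4)/8 = -(4 + p)/8 = -1/2 - p/8)
K = -77/40 (K = (-9 + (-1/2 - 1/8*1))/5 = (-9 + (-1/2 - 1/8))/5 = (-9 - 5/8)/5 = (1/5)*(-77/8) = -77/40 ≈ -1.9250)
(-1485 - 3636)/((K*(-13) + 1*(-5)) + 1138) = (-1485 - 3636)/((-77/40*(-13) + 1*(-5)) + 1138) = -5121/((1001/40 - 5) + 1138) = -5121/(801/40 + 1138) = -5121/46321/40 = -5121*40/46321 = -204840/46321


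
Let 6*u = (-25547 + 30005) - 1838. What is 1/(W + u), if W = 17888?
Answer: 3/54974 ≈ 5.4571e-5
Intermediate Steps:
u = 1310/3 (u = ((-25547 + 30005) - 1838)/6 = (4458 - 1838)/6 = (⅙)*2620 = 1310/3 ≈ 436.67)
1/(W + u) = 1/(17888 + 1310/3) = 1/(54974/3) = 3/54974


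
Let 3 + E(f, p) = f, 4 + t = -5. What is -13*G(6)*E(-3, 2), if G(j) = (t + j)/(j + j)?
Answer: -39/2 ≈ -19.500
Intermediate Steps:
t = -9 (t = -4 - 5 = -9)
E(f, p) = -3 + f
G(j) = (-9 + j)/(2*j) (G(j) = (-9 + j)/(j + j) = (-9 + j)/((2*j)) = (-9 + j)*(1/(2*j)) = (-9 + j)/(2*j))
-13*G(6)*E(-3, 2) = -13*(½)*(-9 + 6)/6*(-3 - 3) = -13*(½)*(⅙)*(-3)*(-6) = -(-13)*(-6)/4 = -13*3/2 = -39/2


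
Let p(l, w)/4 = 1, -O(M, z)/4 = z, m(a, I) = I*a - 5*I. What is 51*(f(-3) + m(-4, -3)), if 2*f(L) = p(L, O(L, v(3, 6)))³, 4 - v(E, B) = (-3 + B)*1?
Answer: 3009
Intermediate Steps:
v(E, B) = 7 - B (v(E, B) = 4 - (-3 + B) = 4 + (3 - B) = 7 - B)
m(a, I) = -5*I + I*a
O(M, z) = -4*z
p(l, w) = 4 (p(l, w) = 4*1 = 4)
f(L) = 32 (f(L) = (½)*4³ = (½)*64 = 32)
51*(f(-3) + m(-4, -3)) = 51*(32 - 3*(-5 - 4)) = 51*(32 - 3*(-9)) = 51*(32 + 27) = 51*59 = 3009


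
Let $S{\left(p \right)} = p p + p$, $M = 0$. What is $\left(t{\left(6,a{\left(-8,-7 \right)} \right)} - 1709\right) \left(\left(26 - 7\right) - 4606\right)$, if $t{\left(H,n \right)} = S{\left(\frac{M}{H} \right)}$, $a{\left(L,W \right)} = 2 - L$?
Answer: $7839183$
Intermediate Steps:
$S{\left(p \right)} = p + p^{2}$ ($S{\left(p \right)} = p^{2} + p = p + p^{2}$)
$t{\left(H,n \right)} = 0$ ($t{\left(H,n \right)} = \frac{0}{H} \left(1 + \frac{0}{H}\right) = 0 \left(1 + 0\right) = 0 \cdot 1 = 0$)
$\left(t{\left(6,a{\left(-8,-7 \right)} \right)} - 1709\right) \left(\left(26 - 7\right) - 4606\right) = \left(0 - 1709\right) \left(\left(26 - 7\right) - 4606\right) = - 1709 \left(\left(26 - 7\right) - 4606\right) = - 1709 \left(19 - 4606\right) = \left(-1709\right) \left(-4587\right) = 7839183$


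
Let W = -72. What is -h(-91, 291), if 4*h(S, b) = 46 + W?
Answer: 13/2 ≈ 6.5000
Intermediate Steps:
h(S, b) = -13/2 (h(S, b) = (46 - 72)/4 = (¼)*(-26) = -13/2)
-h(-91, 291) = -1*(-13/2) = 13/2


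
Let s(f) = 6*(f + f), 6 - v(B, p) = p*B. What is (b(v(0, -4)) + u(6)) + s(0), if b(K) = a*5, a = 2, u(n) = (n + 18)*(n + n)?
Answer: 298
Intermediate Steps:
v(B, p) = 6 - B*p (v(B, p) = 6 - p*B = 6 - B*p)
u(n) = 2*n*(18 + n) (u(n) = (18 + n)*(2*n) = 2*n*(18 + n))
s(f) = 12*f (s(f) = 6*(2*f) = 12*f)
b(K) = 10 (b(K) = 2*5 = 10)
(b(v(0, -4)) + u(6)) + s(0) = (10 + 2*6*(18 + 6)) + 12*0 = (10 + 2*6*24) + 0 = (10 + 288) + 0 = 298 + 0 = 298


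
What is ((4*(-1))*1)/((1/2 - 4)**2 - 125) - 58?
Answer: -26142/451 ≈ -57.965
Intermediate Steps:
((4*(-1))*1)/((1/2 - 4)**2 - 125) - 58 = (-4*1)/((1/2 - 4)**2 - 125) - 58 = -4/((-7/2)**2 - 125) - 58 = -4/(49/4 - 125) - 58 = -4/(-451/4) - 58 = -4/451*(-4) - 58 = 16/451 - 58 = -26142/451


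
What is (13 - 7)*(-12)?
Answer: -72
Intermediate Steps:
(13 - 7)*(-12) = 6*(-12) = -72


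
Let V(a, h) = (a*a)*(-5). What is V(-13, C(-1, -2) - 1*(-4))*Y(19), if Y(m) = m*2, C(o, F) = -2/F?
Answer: -32110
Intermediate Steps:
Y(m) = 2*m
V(a, h) = -5*a**2 (V(a, h) = a**2*(-5) = -5*a**2)
V(-13, C(-1, -2) - 1*(-4))*Y(19) = (-5*(-13)**2)*(2*19) = -5*169*38 = -845*38 = -32110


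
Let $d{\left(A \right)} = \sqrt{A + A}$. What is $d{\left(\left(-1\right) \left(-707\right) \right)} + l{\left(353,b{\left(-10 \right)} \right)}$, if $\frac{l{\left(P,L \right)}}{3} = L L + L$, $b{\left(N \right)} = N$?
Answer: $270 + \sqrt{1414} \approx 307.6$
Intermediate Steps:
$l{\left(P,L \right)} = 3 L + 3 L^{2}$ ($l{\left(P,L \right)} = 3 \left(L L + L\right) = 3 \left(L^{2} + L\right) = 3 \left(L + L^{2}\right) = 3 L + 3 L^{2}$)
$d{\left(A \right)} = \sqrt{2} \sqrt{A}$ ($d{\left(A \right)} = \sqrt{2 A} = \sqrt{2} \sqrt{A}$)
$d{\left(\left(-1\right) \left(-707\right) \right)} + l{\left(353,b{\left(-10 \right)} \right)} = \sqrt{2} \sqrt{\left(-1\right) \left(-707\right)} + 3 \left(-10\right) \left(1 - 10\right) = \sqrt{2} \sqrt{707} + 3 \left(-10\right) \left(-9\right) = \sqrt{1414} + 270 = 270 + \sqrt{1414}$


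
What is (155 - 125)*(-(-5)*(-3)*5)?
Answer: -2250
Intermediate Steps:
(155 - 125)*(-(-5)*(-3)*5) = 30*(-5*3*5) = 30*(-15*5) = 30*(-75) = -2250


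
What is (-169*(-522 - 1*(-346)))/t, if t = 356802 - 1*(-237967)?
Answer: 29744/594769 ≈ 0.050009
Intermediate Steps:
t = 594769 (t = 356802 + 237967 = 594769)
(-169*(-522 - 1*(-346)))/t = -169*(-522 - 1*(-346))/594769 = -169*(-522 + 346)*(1/594769) = -169*(-176)*(1/594769) = 29744*(1/594769) = 29744/594769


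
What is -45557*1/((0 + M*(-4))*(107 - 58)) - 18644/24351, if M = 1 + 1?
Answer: 1102050059/9545592 ≈ 115.45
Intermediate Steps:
M = 2
-45557*1/((0 + M*(-4))*(107 - 58)) - 18644/24351 = -45557*1/((0 + 2*(-4))*(107 - 58)) - 18644/24351 = -45557*1/(49*(0 - 8)) - 18644*1/24351 = -45557/((-8*49)) - 18644/24351 = -45557/(-392) - 18644/24351 = -45557*(-1/392) - 18644/24351 = 45557/392 - 18644/24351 = 1102050059/9545592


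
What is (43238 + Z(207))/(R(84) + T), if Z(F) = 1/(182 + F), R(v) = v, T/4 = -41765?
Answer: -16819583/64953664 ≈ -0.25895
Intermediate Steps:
T = -167060 (T = 4*(-41765) = -167060)
(43238 + Z(207))/(R(84) + T) = (43238 + 1/(182 + 207))/(84 - 167060) = (43238 + 1/389)/(-166976) = (43238 + 1/389)*(-1/166976) = (16819583/389)*(-1/166976) = -16819583/64953664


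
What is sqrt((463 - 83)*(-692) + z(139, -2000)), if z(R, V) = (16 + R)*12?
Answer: 10*I*sqrt(2611) ≈ 510.98*I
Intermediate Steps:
z(R, V) = 192 + 12*R
sqrt((463 - 83)*(-692) + z(139, -2000)) = sqrt((463 - 83)*(-692) + (192 + 12*139)) = sqrt(380*(-692) + (192 + 1668)) = sqrt(-262960 + 1860) = sqrt(-261100) = 10*I*sqrt(2611)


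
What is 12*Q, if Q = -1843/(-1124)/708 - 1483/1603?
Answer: -1177205207/106304548 ≈ -11.074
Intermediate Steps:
Q = -1177205207/1275654576 (Q = -1843*(-1/1124)*(1/708) - 1483*1/1603 = (1843/1124)*(1/708) - 1483/1603 = 1843/795792 - 1483/1603 = -1177205207/1275654576 ≈ -0.92282)
12*Q = 12*(-1177205207/1275654576) = -1177205207/106304548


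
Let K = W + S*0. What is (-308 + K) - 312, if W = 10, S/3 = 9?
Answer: -610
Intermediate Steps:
S = 27 (S = 3*9 = 27)
K = 10 (K = 10 + 27*0 = 10 + 0 = 10)
(-308 + K) - 312 = (-308 + 10) - 312 = -298 - 312 = -610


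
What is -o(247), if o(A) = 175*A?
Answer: -43225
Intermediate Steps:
-o(247) = -175*247 = -1*43225 = -43225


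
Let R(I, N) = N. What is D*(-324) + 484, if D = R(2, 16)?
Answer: -4700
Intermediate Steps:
D = 16
D*(-324) + 484 = 16*(-324) + 484 = -5184 + 484 = -4700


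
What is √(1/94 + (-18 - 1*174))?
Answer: I*√1696418/94 ≈ 13.856*I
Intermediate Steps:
√(1/94 + (-18 - 1*174)) = √(1/94 + (-18 - 174)) = √(1/94 - 192) = √(-18047/94) = I*√1696418/94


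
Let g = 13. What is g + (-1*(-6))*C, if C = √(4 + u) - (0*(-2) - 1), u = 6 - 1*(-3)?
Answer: 19 + 6*√13 ≈ 40.633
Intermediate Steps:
u = 9 (u = 6 + 3 = 9)
C = 1 + √13 (C = √(4 + 9) - (0*(-2) - 1) = √13 - (0 - 1) = √13 - 1*(-1) = √13 + 1 = 1 + √13 ≈ 4.6056)
g + (-1*(-6))*C = 13 + (-1*(-6))*(1 + √13) = 13 + 6*(1 + √13) = 13 + (6 + 6*√13) = 19 + 6*√13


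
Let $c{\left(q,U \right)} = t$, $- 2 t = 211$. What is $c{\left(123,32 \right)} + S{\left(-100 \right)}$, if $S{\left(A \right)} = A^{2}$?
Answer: $\frac{19789}{2} \approx 9894.5$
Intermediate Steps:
$t = - \frac{211}{2}$ ($t = \left(- \frac{1}{2}\right) 211 = - \frac{211}{2} \approx -105.5$)
$c{\left(q,U \right)} = - \frac{211}{2}$
$c{\left(123,32 \right)} + S{\left(-100 \right)} = - \frac{211}{2} + \left(-100\right)^{2} = - \frac{211}{2} + 10000 = \frac{19789}{2}$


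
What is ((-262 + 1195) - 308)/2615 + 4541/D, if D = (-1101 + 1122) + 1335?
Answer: 2544443/709188 ≈ 3.5878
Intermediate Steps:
D = 1356 (D = 21 + 1335 = 1356)
((-262 + 1195) - 308)/2615 + 4541/D = ((-262 + 1195) - 308)/2615 + 4541/1356 = (933 - 308)*(1/2615) + 4541*(1/1356) = 625*(1/2615) + 4541/1356 = 125/523 + 4541/1356 = 2544443/709188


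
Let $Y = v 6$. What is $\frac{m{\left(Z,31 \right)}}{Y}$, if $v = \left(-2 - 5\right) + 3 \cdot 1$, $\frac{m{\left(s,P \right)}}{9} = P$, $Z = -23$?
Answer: $- \frac{93}{8} \approx -11.625$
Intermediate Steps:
$m{\left(s,P \right)} = 9 P$
$v = -4$ ($v = \left(-2 - 5\right) + 3 = -7 + 3 = -4$)
$Y = -24$ ($Y = \left(-4\right) 6 = -24$)
$\frac{m{\left(Z,31 \right)}}{Y} = \frac{9 \cdot 31}{-24} = 279 \left(- \frac{1}{24}\right) = - \frac{93}{8}$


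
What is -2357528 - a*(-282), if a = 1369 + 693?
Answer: -1776044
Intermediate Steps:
a = 2062
-2357528 - a*(-282) = -2357528 - 2062*(-282) = -2357528 - 1*(-581484) = -2357528 + 581484 = -1776044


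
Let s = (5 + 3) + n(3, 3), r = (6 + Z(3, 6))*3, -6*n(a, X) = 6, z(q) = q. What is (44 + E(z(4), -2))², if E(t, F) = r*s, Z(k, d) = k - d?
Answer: 11449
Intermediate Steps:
n(a, X) = -1 (n(a, X) = -⅙*6 = -1)
r = 9 (r = (6 + (3 - 1*6))*3 = (6 + (3 - 6))*3 = (6 - 3)*3 = 3*3 = 9)
s = 7 (s = (5 + 3) - 1 = 8 - 1 = 7)
E(t, F) = 63 (E(t, F) = 9*7 = 63)
(44 + E(z(4), -2))² = (44 + 63)² = 107² = 11449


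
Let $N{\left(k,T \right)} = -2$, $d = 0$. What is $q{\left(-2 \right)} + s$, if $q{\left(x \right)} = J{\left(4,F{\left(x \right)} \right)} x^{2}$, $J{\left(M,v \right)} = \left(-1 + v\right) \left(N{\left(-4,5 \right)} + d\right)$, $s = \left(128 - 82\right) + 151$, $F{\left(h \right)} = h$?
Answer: $221$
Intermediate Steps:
$s = 197$ ($s = 46 + 151 = 197$)
$J{\left(M,v \right)} = 2 - 2 v$ ($J{\left(M,v \right)} = \left(-1 + v\right) \left(-2 + 0\right) = \left(-1 + v\right) \left(-2\right) = 2 - 2 v$)
$q{\left(x \right)} = x^{2} \left(2 - 2 x\right)$ ($q{\left(x \right)} = \left(2 - 2 x\right) x^{2} = x^{2} \left(2 - 2 x\right)$)
$q{\left(-2 \right)} + s = 2 \left(-2\right)^{2} \left(1 - -2\right) + 197 = 2 \cdot 4 \left(1 + 2\right) + 197 = 2 \cdot 4 \cdot 3 + 197 = 24 + 197 = 221$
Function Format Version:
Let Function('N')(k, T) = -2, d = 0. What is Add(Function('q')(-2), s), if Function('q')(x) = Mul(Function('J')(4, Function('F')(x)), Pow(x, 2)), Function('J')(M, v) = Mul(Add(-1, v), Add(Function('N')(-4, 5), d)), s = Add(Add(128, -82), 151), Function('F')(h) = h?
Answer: 221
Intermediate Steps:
s = 197 (s = Add(46, 151) = 197)
Function('J')(M, v) = Add(2, Mul(-2, v)) (Function('J')(M, v) = Mul(Add(-1, v), Add(-2, 0)) = Mul(Add(-1, v), -2) = Add(2, Mul(-2, v)))
Function('q')(x) = Mul(Pow(x, 2), Add(2, Mul(-2, x))) (Function('q')(x) = Mul(Add(2, Mul(-2, x)), Pow(x, 2)) = Mul(Pow(x, 2), Add(2, Mul(-2, x))))
Add(Function('q')(-2), s) = Add(Mul(2, Pow(-2, 2), Add(1, Mul(-1, -2))), 197) = Add(Mul(2, 4, Add(1, 2)), 197) = Add(Mul(2, 4, 3), 197) = Add(24, 197) = 221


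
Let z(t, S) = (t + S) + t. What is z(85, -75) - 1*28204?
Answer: -28109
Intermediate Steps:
z(t, S) = S + 2*t (z(t, S) = (S + t) + t = S + 2*t)
z(85, -75) - 1*28204 = (-75 + 2*85) - 1*28204 = (-75 + 170) - 28204 = 95 - 28204 = -28109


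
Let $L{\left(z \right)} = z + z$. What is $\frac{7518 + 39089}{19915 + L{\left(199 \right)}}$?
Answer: $\frac{46607}{20313} \approx 2.2944$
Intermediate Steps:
$L{\left(z \right)} = 2 z$
$\frac{7518 + 39089}{19915 + L{\left(199 \right)}} = \frac{7518 + 39089}{19915 + 2 \cdot 199} = \frac{46607}{19915 + 398} = \frac{46607}{20313}$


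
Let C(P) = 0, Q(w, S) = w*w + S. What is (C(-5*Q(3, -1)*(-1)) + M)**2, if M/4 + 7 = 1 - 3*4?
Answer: 5184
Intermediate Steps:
Q(w, S) = S + w**2 (Q(w, S) = w**2 + S = S + w**2)
M = -72 (M = -28 + 4*(1 - 3*4) = -28 + 4*(1 - 12) = -28 + 4*(-11) = -28 - 44 = -72)
(C(-5*Q(3, -1)*(-1)) + M)**2 = (0 - 72)**2 = (-72)**2 = 5184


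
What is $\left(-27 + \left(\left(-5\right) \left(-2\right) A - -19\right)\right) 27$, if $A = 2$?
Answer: $324$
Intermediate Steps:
$\left(-27 + \left(\left(-5\right) \left(-2\right) A - -19\right)\right) 27 = \left(-27 - \left(-19 - \left(-5\right) \left(-2\right) 2\right)\right) 27 = \left(-27 + \left(10 \cdot 2 + 19\right)\right) 27 = \left(-27 + \left(20 + 19\right)\right) 27 = \left(-27 + 39\right) 27 = 12 \cdot 27 = 324$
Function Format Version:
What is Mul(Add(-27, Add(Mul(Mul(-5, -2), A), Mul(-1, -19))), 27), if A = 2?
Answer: 324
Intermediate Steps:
Mul(Add(-27, Add(Mul(Mul(-5, -2), A), Mul(-1, -19))), 27) = Mul(Add(-27, Add(Mul(Mul(-5, -2), 2), Mul(-1, -19))), 27) = Mul(Add(-27, Add(Mul(10, 2), 19)), 27) = Mul(Add(-27, Add(20, 19)), 27) = Mul(Add(-27, 39), 27) = Mul(12, 27) = 324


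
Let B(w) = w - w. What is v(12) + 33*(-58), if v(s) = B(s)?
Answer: -1914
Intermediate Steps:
B(w) = 0
v(s) = 0
v(12) + 33*(-58) = 0 + 33*(-58) = 0 - 1914 = -1914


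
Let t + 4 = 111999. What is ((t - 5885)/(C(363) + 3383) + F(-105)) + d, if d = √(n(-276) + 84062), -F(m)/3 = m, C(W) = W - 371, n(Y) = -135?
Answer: 8661/25 + √83927 ≈ 636.14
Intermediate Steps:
C(W) = -371 + W
F(m) = -3*m
t = 111995 (t = -4 + 111999 = 111995)
d = √83927 (d = √(-135 + 84062) = √83927 ≈ 289.70)
((t - 5885)/(C(363) + 3383) + F(-105)) + d = ((111995 - 5885)/((-371 + 363) + 3383) - 3*(-105)) + √83927 = (106110/(-8 + 3383) + 315) + √83927 = (106110/3375 + 315) + √83927 = (106110*(1/3375) + 315) + √83927 = (786/25 + 315) + √83927 = 8661/25 + √83927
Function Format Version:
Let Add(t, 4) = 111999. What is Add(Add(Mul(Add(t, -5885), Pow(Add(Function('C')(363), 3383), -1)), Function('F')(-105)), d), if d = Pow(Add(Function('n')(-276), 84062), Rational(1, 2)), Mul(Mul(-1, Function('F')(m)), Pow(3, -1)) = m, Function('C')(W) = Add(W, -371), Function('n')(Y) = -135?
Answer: Add(Rational(8661, 25), Pow(83927, Rational(1, 2))) ≈ 636.14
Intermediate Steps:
Function('C')(W) = Add(-371, W)
Function('F')(m) = Mul(-3, m)
t = 111995 (t = Add(-4, 111999) = 111995)
d = Pow(83927, Rational(1, 2)) (d = Pow(Add(-135, 84062), Rational(1, 2)) = Pow(83927, Rational(1, 2)) ≈ 289.70)
Add(Add(Mul(Add(t, -5885), Pow(Add(Function('C')(363), 3383), -1)), Function('F')(-105)), d) = Add(Add(Mul(Add(111995, -5885), Pow(Add(Add(-371, 363), 3383), -1)), Mul(-3, -105)), Pow(83927, Rational(1, 2))) = Add(Add(Mul(106110, Pow(Add(-8, 3383), -1)), 315), Pow(83927, Rational(1, 2))) = Add(Add(Mul(106110, Pow(3375, -1)), 315), Pow(83927, Rational(1, 2))) = Add(Add(Mul(106110, Rational(1, 3375)), 315), Pow(83927, Rational(1, 2))) = Add(Add(Rational(786, 25), 315), Pow(83927, Rational(1, 2))) = Add(Rational(8661, 25), Pow(83927, Rational(1, 2)))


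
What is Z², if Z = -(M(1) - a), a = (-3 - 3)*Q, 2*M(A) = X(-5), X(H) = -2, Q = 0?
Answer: 1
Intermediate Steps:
M(A) = -1 (M(A) = (½)*(-2) = -1)
a = 0 (a = (-3 - 3)*0 = -6*0 = 0)
Z = 1 (Z = -(-1 - 1*0) = -(-1 + 0) = -1*(-1) = 1)
Z² = 1² = 1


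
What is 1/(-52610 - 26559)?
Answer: -1/79169 ≈ -1.2631e-5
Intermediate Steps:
1/(-52610 - 26559) = 1/(-79169) = -1/79169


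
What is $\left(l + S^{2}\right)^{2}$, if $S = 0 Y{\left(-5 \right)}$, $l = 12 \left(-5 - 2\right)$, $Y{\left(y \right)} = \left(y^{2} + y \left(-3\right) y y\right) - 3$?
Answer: $7056$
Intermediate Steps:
$Y{\left(y \right)} = -3 + y^{2} - 3 y^{3}$ ($Y{\left(y \right)} = \left(y^{2} + - 3 y y y\right) - 3 = \left(y^{2} + - 3 y^{2} y\right) - 3 = \left(y^{2} - 3 y^{3}\right) - 3 = -3 + y^{2} - 3 y^{3}$)
$l = -84$ ($l = 12 \left(-7\right) = -84$)
$S = 0$ ($S = 0 \left(-3 + \left(-5\right)^{2} - 3 \left(-5\right)^{3}\right) = 0 \left(-3 + 25 - -375\right) = 0 \left(-3 + 25 + 375\right) = 0 \cdot 397 = 0$)
$\left(l + S^{2}\right)^{2} = \left(-84 + 0^{2}\right)^{2} = \left(-84 + 0\right)^{2} = \left(-84\right)^{2} = 7056$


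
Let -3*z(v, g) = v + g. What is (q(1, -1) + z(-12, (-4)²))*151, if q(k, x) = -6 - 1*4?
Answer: -5134/3 ≈ -1711.3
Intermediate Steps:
z(v, g) = -g/3 - v/3 (z(v, g) = -(v + g)/3 = -(g + v)/3 = -g/3 - v/3)
q(k, x) = -10 (q(k, x) = -6 - 4 = -10)
(q(1, -1) + z(-12, (-4)²))*151 = (-10 + (-⅓*(-4)² - ⅓*(-12)))*151 = (-10 + (-⅓*16 + 4))*151 = (-10 + (-16/3 + 4))*151 = (-10 - 4/3)*151 = -34/3*151 = -5134/3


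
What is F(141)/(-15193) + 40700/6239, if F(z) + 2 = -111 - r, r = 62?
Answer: 619446925/94789127 ≈ 6.5350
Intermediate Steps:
F(z) = -175 (F(z) = -2 + (-111 - 1*62) = -2 + (-111 - 62) = -2 - 173 = -175)
F(141)/(-15193) + 40700/6239 = -175/(-15193) + 40700/6239 = -175*(-1/15193) + 40700*(1/6239) = 175/15193 + 40700/6239 = 619446925/94789127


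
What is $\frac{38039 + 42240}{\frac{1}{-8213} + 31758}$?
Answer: $\frac{659331427}{260828453} \approx 2.5278$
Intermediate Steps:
$\frac{38039 + 42240}{\frac{1}{-8213} + 31758} = \frac{80279}{- \frac{1}{8213} + 31758} = \frac{80279}{\frac{260828453}{8213}} = 80279 \cdot \frac{8213}{260828453} = \frac{659331427}{260828453}$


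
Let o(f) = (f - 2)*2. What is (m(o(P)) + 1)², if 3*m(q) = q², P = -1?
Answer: 169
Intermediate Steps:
o(f) = -4 + 2*f (o(f) = (-2 + f)*2 = -4 + 2*f)
m(q) = q²/3
(m(o(P)) + 1)² = ((-4 + 2*(-1))²/3 + 1)² = ((-4 - 2)²/3 + 1)² = ((⅓)*(-6)² + 1)² = ((⅓)*36 + 1)² = (12 + 1)² = 13² = 169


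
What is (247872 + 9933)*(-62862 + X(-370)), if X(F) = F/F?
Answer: -16205880105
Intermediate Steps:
X(F) = 1
(247872 + 9933)*(-62862 + X(-370)) = (247872 + 9933)*(-62862 + 1) = 257805*(-62861) = -16205880105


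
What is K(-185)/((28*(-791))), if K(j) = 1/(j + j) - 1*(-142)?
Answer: -52539/8194760 ≈ -0.0064113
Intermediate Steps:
K(j) = 142 + 1/(2*j) (K(j) = 1/(2*j) + 142 = 142 + 1/(2*j))
K(-185)/((28*(-791))) = (142 + (1/2)/(-185))/((28*(-791))) = (142 + (1/2)*(-1/185))/(-22148) = (142 - 1/370)*(-1/22148) = (52539/370)*(-1/22148) = -52539/8194760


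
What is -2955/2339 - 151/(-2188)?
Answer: -6112351/5117732 ≈ -1.1943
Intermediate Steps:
-2955/2339 - 151/(-2188) = -2955*1/2339 - 151*(-1/2188) = -2955/2339 + 151/2188 = -6112351/5117732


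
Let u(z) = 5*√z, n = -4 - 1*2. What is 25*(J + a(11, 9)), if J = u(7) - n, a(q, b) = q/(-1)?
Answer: -125 + 125*√7 ≈ 205.72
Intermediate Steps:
a(q, b) = -q (a(q, b) = q*(-1) = -q)
n = -6 (n = -4 - 2 = -6)
J = 6 + 5*√7 (J = 5*√7 - 1*(-6) = 5*√7 + 6 = 6 + 5*√7 ≈ 19.229)
25*(J + a(11, 9)) = 25*((6 + 5*√7) - 1*11) = 25*((6 + 5*√7) - 11) = 25*(-5 + 5*√7) = -125 + 125*√7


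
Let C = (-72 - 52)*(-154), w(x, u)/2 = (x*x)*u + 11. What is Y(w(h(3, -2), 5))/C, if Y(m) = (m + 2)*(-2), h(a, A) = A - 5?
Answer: -257/4774 ≈ -0.053833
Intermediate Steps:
h(a, A) = -5 + A
w(x, u) = 22 + 2*u*x**2 (w(x, u) = 2*((x*x)*u + 11) = 2*(x**2*u + 11) = 2*(u*x**2 + 11) = 2*(11 + u*x**2) = 22 + 2*u*x**2)
Y(m) = -4 - 2*m (Y(m) = (2 + m)*(-2) = -4 - 2*m)
C = 19096 (C = -124*(-154) = 19096)
Y(w(h(3, -2), 5))/C = (-4 - 2*(22 + 2*5*(-5 - 2)**2))/19096 = (-4 - 2*(22 + 2*5*(-7)**2))*(1/19096) = (-4 - 2*(22 + 2*5*49))*(1/19096) = (-4 - 2*(22 + 490))*(1/19096) = (-4 - 2*512)*(1/19096) = (-4 - 1024)*(1/19096) = -1028*1/19096 = -257/4774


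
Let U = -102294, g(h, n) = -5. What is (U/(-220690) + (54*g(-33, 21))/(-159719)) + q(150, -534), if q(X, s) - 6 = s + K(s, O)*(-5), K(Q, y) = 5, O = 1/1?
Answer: -9737979818572/17624193055 ≈ -552.54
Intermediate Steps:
O = 1 (O = 1*1 = 1)
q(X, s) = -19 + s (q(X, s) = 6 + (s + 5*(-5)) = 6 + (s - 25) = 6 + (-25 + s) = -19 + s)
(U/(-220690) + (54*g(-33, 21))/(-159719)) + q(150, -534) = (-102294/(-220690) + (54*(-5))/(-159719)) + (-19 - 534) = (-102294*(-1/220690) - 270*(-1/159719)) - 553 = (51147/110345 + 270/159719) - 553 = 8198940843/17624193055 - 553 = -9737979818572/17624193055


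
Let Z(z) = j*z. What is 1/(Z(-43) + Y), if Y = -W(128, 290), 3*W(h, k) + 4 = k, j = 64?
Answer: -3/8542 ≈ -0.00035121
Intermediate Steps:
W(h, k) = -4/3 + k/3
Z(z) = 64*z
Y = -286/3 (Y = -(-4/3 + (1/3)*290) = -(-4/3 + 290/3) = -1*286/3 = -286/3 ≈ -95.333)
1/(Z(-43) + Y) = 1/(64*(-43) - 286/3) = 1/(-2752 - 286/3) = 1/(-8542/3) = -3/8542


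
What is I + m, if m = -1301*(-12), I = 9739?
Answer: 25351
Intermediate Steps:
m = 15612
I + m = 9739 + 15612 = 25351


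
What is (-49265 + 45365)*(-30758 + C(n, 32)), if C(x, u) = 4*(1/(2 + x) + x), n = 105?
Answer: 12660031800/107 ≈ 1.1832e+8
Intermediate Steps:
C(x, u) = 4*x + 4/(2 + x) (C(x, u) = 4*(x + 1/(2 + x)) = 4*x + 4/(2 + x))
(-49265 + 45365)*(-30758 + C(n, 32)) = (-49265 + 45365)*(-30758 + 4*(1 + 105² + 2*105)/(2 + 105)) = -3900*(-30758 + 4*(1 + 11025 + 210)/107) = -3900*(-30758 + 4*(1/107)*11236) = -3900*(-30758 + 44944/107) = -3900*(-3246162/107) = 12660031800/107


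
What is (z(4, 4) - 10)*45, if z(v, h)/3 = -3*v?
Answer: -2070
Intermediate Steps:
z(v, h) = -9*v (z(v, h) = 3*(-3*v) = -9*v)
(z(4, 4) - 10)*45 = (-9*4 - 10)*45 = (-36 - 10)*45 = -46*45 = -2070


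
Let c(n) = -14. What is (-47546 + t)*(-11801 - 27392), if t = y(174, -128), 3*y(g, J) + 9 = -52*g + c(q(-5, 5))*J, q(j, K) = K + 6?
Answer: 5875148279/3 ≈ 1.9584e+9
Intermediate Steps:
q(j, K) = 6 + K
y(g, J) = -3 - 52*g/3 - 14*J/3 (y(g, J) = -3 + (-52*g - 14*J)/3 = -3 + (-52*g/3 - 14*J/3) = -3 - 52*g/3 - 14*J/3)
t = -7265/3 (t = -3 - 52/3*174 - 14/3*(-128) = -3 - 3016 + 1792/3 = -7265/3 ≈ -2421.7)
(-47546 + t)*(-11801 - 27392) = (-47546 - 7265/3)*(-11801 - 27392) = -149903/3*(-39193) = 5875148279/3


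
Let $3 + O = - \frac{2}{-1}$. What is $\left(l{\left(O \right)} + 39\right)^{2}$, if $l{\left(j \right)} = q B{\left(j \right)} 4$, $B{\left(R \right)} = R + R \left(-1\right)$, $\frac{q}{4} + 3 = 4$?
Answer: $1521$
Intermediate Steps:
$q = 4$ ($q = -12 + 4 \cdot 4 = -12 + 16 = 4$)
$O = -1$ ($O = -3 - \frac{2}{-1} = -3 - -2 = -3 + 2 = -1$)
$B{\left(R \right)} = 0$ ($B{\left(R \right)} = R - R = 0$)
$l{\left(j \right)} = 0$ ($l{\left(j \right)} = 4 \cdot 0 \cdot 4 = 0 \cdot 4 = 0$)
$\left(l{\left(O \right)} + 39\right)^{2} = \left(0 + 39\right)^{2} = 39^{2} = 1521$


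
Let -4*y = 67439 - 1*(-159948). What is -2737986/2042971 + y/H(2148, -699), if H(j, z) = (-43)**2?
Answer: -484795191233/15109813516 ≈ -32.085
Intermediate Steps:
y = -227387/4 (y = -(67439 - 1*(-159948))/4 = -(67439 + 159948)/4 = -1/4*227387 = -227387/4 ≈ -56847.)
H(j, z) = 1849
-2737986/2042971 + y/H(2148, -699) = -2737986/2042971 - 227387/4/1849 = -2737986*1/2042971 - 227387/4*1/1849 = -2737986/2042971 - 227387/7396 = -484795191233/15109813516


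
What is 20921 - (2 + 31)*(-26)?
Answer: 21779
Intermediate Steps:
20921 - (2 + 31)*(-26) = 20921 - 33*(-26) = 20921 - 1*(-858) = 20921 + 858 = 21779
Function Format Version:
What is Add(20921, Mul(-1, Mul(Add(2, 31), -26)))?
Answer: 21779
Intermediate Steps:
Add(20921, Mul(-1, Mul(Add(2, 31), -26))) = Add(20921, Mul(-1, Mul(33, -26))) = Add(20921, Mul(-1, -858)) = Add(20921, 858) = 21779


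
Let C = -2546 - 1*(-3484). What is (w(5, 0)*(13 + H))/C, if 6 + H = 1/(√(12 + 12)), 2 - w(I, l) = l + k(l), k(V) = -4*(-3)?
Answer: -5/67 - 5*√6/5628 ≈ -0.076803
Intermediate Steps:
C = 938 (C = -2546 + 3484 = 938)
k(V) = 12
w(I, l) = -10 - l (w(I, l) = 2 - (l + 12) = 2 - (12 + l) = 2 + (-12 - l) = -10 - l)
H = -6 + √6/12 (H = -6 + 1/(√(12 + 12)) = -6 + 1/(√24) = -6 + 1/(2*√6) = -6 + √6/12 ≈ -5.7959)
(w(5, 0)*(13 + H))/C = ((-10 - 1*0)*(13 + (-6 + √6/12)))/938 = ((-10 + 0)*(7 + √6/12))*(1/938) = -10*(7 + √6/12)*(1/938) = (-70 - 5*√6/6)*(1/938) = -5/67 - 5*√6/5628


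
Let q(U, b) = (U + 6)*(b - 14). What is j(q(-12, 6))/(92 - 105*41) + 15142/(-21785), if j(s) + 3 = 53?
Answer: -64882496/91780205 ≈ -0.70693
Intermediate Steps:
q(U, b) = (-14 + b)*(6 + U) (q(U, b) = (6 + U)*(-14 + b) = (-14 + b)*(6 + U))
j(s) = 50 (j(s) = -3 + 53 = 50)
j(q(-12, 6))/(92 - 105*41) + 15142/(-21785) = 50/(92 - 105*41) + 15142/(-21785) = 50/(92 - 4305) + 15142*(-1/21785) = 50/(-4213) - 15142/21785 = 50*(-1/4213) - 15142/21785 = -50/4213 - 15142/21785 = -64882496/91780205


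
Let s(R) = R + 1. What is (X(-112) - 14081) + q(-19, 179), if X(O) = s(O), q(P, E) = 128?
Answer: -14064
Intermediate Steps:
s(R) = 1 + R
X(O) = 1 + O
(X(-112) - 14081) + q(-19, 179) = ((1 - 112) - 14081) + 128 = (-111 - 14081) + 128 = -14192 + 128 = -14064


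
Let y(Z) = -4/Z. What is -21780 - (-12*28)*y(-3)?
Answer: -21332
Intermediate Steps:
-21780 - (-12*28)*y(-3) = -21780 - (-12*28)*(-4/(-3)) = -21780 - (-336)*(-4*(-1/3)) = -21780 - (-336)*4/3 = -21780 - 1*(-448) = -21780 + 448 = -21332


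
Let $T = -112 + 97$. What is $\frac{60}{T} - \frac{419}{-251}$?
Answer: $- \frac{585}{251} \approx -2.3307$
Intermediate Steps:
$T = -15$
$\frac{60}{T} - \frac{419}{-251} = \frac{60}{-15} - \frac{419}{-251} = 60 \left(- \frac{1}{15}\right) - - \frac{419}{251} = -4 + \frac{419}{251} = - \frac{585}{251}$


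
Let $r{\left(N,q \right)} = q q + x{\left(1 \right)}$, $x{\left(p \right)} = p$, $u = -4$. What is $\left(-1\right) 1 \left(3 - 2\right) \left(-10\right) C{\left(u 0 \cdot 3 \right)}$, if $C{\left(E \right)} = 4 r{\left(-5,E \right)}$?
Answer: $40$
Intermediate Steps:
$r{\left(N,q \right)} = 1 + q^{2}$ ($r{\left(N,q \right)} = q q + 1 = q^{2} + 1 = 1 + q^{2}$)
$C{\left(E \right)} = 4 + 4 E^{2}$ ($C{\left(E \right)} = 4 \left(1 + E^{2}\right) = 4 + 4 E^{2}$)
$\left(-1\right) 1 \left(3 - 2\right) \left(-10\right) C{\left(u 0 \cdot 3 \right)} = \left(-1\right) 1 \left(3 - 2\right) \left(-10\right) \left(4 + 4 \left(\left(-4\right) 0 \cdot 3\right)^{2}\right) = \left(-1\right) 1 \left(-10\right) \left(4 + 4 \left(0 \cdot 3\right)^{2}\right) = \left(-1\right) \left(-10\right) \left(4 + 4 \cdot 0^{2}\right) = 10 \left(4 + 4 \cdot 0\right) = 10 \left(4 + 0\right) = 10 \cdot 4 = 40$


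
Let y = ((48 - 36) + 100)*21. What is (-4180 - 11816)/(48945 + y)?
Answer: -5332/17099 ≈ -0.31183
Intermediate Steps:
y = 2352 (y = (12 + 100)*21 = 112*21 = 2352)
(-4180 - 11816)/(48945 + y) = (-4180 - 11816)/(48945 + 2352) = -15996/51297 = -15996*1/51297 = -5332/17099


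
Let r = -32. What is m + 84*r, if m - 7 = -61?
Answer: -2742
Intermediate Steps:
m = -54 (m = 7 - 61 = -54)
m + 84*r = -54 + 84*(-32) = -54 - 2688 = -2742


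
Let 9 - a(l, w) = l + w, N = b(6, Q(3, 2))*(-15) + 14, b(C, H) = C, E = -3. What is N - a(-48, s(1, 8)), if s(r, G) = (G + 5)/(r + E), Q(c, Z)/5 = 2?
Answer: -279/2 ≈ -139.50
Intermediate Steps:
Q(c, Z) = 10 (Q(c, Z) = 5*2 = 10)
s(r, G) = (5 + G)/(-3 + r) (s(r, G) = (G + 5)/(r - 3) = (5 + G)/(-3 + r))
N = -76 (N = 6*(-15) + 14 = -90 + 14 = -76)
a(l, w) = 9 - l - w (a(l, w) = 9 - (l + w) = 9 + (-l - w) = 9 - l - w)
N - a(-48, s(1, 8)) = -76 - (9 - 1*(-48) - (5 + 8)/(-3 + 1)) = -76 - (9 + 48 - 13/(-2)) = -76 - (9 + 48 - (-1)*13/2) = -76 - (9 + 48 - 1*(-13/2)) = -76 - (9 + 48 + 13/2) = -76 - 1*127/2 = -76 - 127/2 = -279/2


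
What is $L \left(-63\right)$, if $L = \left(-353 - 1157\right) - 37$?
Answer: $97461$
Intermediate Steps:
$L = -1547$ ($L = -1510 - 37 = -1547$)
$L \left(-63\right) = \left(-1547\right) \left(-63\right) = 97461$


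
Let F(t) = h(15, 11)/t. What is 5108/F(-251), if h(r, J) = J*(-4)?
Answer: 320527/11 ≈ 29139.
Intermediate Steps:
h(r, J) = -4*J
F(t) = -44/t (F(t) = (-4*11)/t = -44/t)
5108/F(-251) = 5108/((-44/(-251))) = 5108/((-44*(-1/251))) = 5108/(44/251) = 5108*(251/44) = 320527/11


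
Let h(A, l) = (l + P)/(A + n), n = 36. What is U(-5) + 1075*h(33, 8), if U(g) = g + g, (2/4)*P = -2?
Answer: 3610/69 ≈ 52.319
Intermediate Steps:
P = -4 (P = 2*(-2) = -4)
h(A, l) = (-4 + l)/(36 + A) (h(A, l) = (l - 4)/(A + 36) = (-4 + l)/(36 + A))
U(g) = 2*g
U(-5) + 1075*h(33, 8) = 2*(-5) + 1075*((-4 + 8)/(36 + 33)) = -10 + 1075*(4/69) = -10 + 4300/69 = 3610/69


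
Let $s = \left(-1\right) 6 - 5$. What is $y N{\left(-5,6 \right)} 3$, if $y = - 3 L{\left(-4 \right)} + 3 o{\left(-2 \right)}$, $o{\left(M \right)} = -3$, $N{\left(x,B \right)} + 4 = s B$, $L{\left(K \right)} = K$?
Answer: $-630$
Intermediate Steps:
$s = -11$ ($s = -6 - 5 = -11$)
$N{\left(x,B \right)} = -4 - 11 B$
$y = 3$ ($y = \left(-3\right) \left(-4\right) + 3 \left(-3\right) = 12 - 9 = 3$)
$y N{\left(-5,6 \right)} 3 = 3 \left(-4 - 66\right) 3 = 3 \left(-70\right) 3 = \left(-210\right) 3 = -630$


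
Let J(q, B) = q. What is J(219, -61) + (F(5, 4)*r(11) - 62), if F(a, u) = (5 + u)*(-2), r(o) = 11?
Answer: -41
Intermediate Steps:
F(a, u) = -10 - 2*u
J(219, -61) + (F(5, 4)*r(11) - 62) = 219 + ((-10 - 2*4)*11 - 62) = 219 + ((-10 - 8)*11 - 62) = 219 + (-18*11 - 62) = 219 + (-198 - 62) = 219 - 260 = -41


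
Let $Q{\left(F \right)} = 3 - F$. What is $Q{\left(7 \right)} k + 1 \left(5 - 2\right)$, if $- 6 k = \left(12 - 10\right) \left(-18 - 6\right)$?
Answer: $-29$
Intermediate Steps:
$k = 8$ ($k = - \frac{\left(12 - 10\right) \left(-18 - 6\right)}{6} = - \frac{2 \left(-24\right)}{6} = \left(- \frac{1}{6}\right) \left(-48\right) = 8$)
$Q{\left(7 \right)} k + 1 \left(5 - 2\right) = \left(3 - 7\right) 8 + 1 \left(5 - 2\right) = \left(3 - 7\right) 8 + 1 \cdot 3 = \left(-4\right) 8 + 3 = -32 + 3 = -29$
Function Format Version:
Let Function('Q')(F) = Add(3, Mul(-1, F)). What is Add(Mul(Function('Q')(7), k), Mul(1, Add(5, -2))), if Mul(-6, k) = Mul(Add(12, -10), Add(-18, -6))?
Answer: -29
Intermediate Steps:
k = 8 (k = Mul(Rational(-1, 6), Mul(Add(12, -10), Add(-18, -6))) = Mul(Rational(-1, 6), Mul(2, -24)) = Mul(Rational(-1, 6), -48) = 8)
Add(Mul(Function('Q')(7), k), Mul(1, Add(5, -2))) = Add(Mul(Add(3, Mul(-1, 7)), 8), Mul(1, Add(5, -2))) = Add(Mul(Add(3, -7), 8), Mul(1, 3)) = Add(Mul(-4, 8), 3) = Add(-32, 3) = -29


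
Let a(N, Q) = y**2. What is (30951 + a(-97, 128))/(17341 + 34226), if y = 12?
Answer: 10365/17189 ≈ 0.60300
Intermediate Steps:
a(N, Q) = 144 (a(N, Q) = 12**2 = 144)
(30951 + a(-97, 128))/(17341 + 34226) = (30951 + 144)/(17341 + 34226) = 31095/51567 = 31095*(1/51567) = 10365/17189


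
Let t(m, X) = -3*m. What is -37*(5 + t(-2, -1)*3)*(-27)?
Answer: 22977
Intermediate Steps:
-37*(5 + t(-2, -1)*3)*(-27) = -37*(5 - 3*(-2)*3)*(-27) = -37*(5 + 6*3)*(-27) = -37*(5 + 18)*(-27) = -37*23*(-27) = -851*(-27) = 22977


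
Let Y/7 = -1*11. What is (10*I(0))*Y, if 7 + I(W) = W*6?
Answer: 5390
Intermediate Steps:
I(W) = -7 + 6*W (I(W) = -7 + W*6 = -7 + 6*W)
Y = -77 (Y = 7*(-1*11) = 7*(-11) = -77)
(10*I(0))*Y = (10*(-7 + 6*0))*(-77) = (10*(-7 + 0))*(-77) = (10*(-7))*(-77) = -70*(-77) = 5390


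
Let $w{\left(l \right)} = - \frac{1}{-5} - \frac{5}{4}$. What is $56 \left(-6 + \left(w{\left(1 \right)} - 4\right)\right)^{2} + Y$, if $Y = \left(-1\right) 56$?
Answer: $\frac{339087}{50} \approx 6781.7$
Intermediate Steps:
$w{\left(l \right)} = - \frac{21}{20}$ ($w{\left(l \right)} = \left(-1\right) \left(- \frac{1}{5}\right) - \frac{5}{4} = \frac{1}{5} - \frac{5}{4} = - \frac{21}{20}$)
$Y = -56$
$56 \left(-6 + \left(w{\left(1 \right)} - 4\right)\right)^{2} + Y = 56 \left(-6 - \frac{101}{20}\right)^{2} - 56 = 56 \left(- \frac{221}{20}\right)^{2} - 56 = 56 \cdot \frac{48841}{400} - 56 = \frac{341887}{50} - 56 = \frac{339087}{50}$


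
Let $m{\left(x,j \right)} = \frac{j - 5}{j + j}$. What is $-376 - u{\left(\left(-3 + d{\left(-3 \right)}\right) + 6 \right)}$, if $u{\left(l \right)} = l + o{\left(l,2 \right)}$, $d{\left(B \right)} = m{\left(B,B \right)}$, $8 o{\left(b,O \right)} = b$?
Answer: $- \frac{3047}{8} \approx -380.88$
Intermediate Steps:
$o{\left(b,O \right)} = \frac{b}{8}$
$m{\left(x,j \right)} = \frac{-5 + j}{2 j}$
$d{\left(B \right)} = \frac{-5 + B}{2 B}$
$u{\left(l \right)} = \frac{9 l}{8}$ ($u{\left(l \right)} = l + \frac{l}{8} = \frac{9 l}{8}$)
$-376 - u{\left(\left(-3 + d{\left(-3 \right)}\right) + 6 \right)} = -376 - \frac{9 \left(\left(-3 + \frac{-5 - 3}{2 \left(-3\right)}\right) + 6\right)}{8} = -376 - \frac{9 \left(\left(-3 + \frac{1}{2} \left(- \frac{1}{3}\right) \left(-8\right)\right) + 6\right)}{8} = -376 - \frac{9 \left(\left(-3 + \frac{4}{3}\right) + 6\right)}{8} = -376 - \frac{9 \left(- \frac{5}{3} + 6\right)}{8} = -376 - \frac{9}{8} \cdot \frac{13}{3} = -376 - \frac{39}{8} = - \frac{3047}{8}$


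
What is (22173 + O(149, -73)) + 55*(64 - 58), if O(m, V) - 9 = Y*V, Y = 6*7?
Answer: 19446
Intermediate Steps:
Y = 42
O(m, V) = 9 + 42*V
(22173 + O(149, -73)) + 55*(64 - 58) = (22173 + (9 + 42*(-73))) + 55*(64 - 58) = (22173 + (9 - 3066)) + 55*6 = (22173 - 3057) + 330 = 19116 + 330 = 19446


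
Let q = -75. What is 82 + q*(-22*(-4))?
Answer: -6518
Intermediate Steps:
82 + q*(-22*(-4)) = 82 - (-1650)*(-4) = 82 - 75*88 = 82 - 6600 = -6518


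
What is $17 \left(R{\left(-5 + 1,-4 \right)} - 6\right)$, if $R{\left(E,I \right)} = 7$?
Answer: $17$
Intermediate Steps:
$17 \left(R{\left(-5 + 1,-4 \right)} - 6\right) = 17 \left(7 - 6\right) = 17 \cdot 1 = 17$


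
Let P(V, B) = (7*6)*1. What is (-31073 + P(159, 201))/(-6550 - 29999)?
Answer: 1001/1179 ≈ 0.84902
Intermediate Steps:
P(V, B) = 42 (P(V, B) = 42*1 = 42)
(-31073 + P(159, 201))/(-6550 - 29999) = (-31073 + 42)/(-6550 - 29999) = -31031/(-36549) = -31031*(-1/36549) = 1001/1179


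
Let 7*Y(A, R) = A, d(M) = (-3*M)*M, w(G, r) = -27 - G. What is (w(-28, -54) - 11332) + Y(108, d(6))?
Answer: -79209/7 ≈ -11316.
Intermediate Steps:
d(M) = -3*M²
Y(A, R) = A/7
(w(-28, -54) - 11332) + Y(108, d(6)) = ((-27 - 1*(-28)) - 11332) + (⅐)*108 = ((-27 + 28) - 11332) + 108/7 = (1 - 11332) + 108/7 = -11331 + 108/7 = -79209/7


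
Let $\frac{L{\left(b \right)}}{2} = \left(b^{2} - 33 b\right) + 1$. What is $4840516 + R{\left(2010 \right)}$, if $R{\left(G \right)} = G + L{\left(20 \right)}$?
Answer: $4842008$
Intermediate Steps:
$L{\left(b \right)} = 2 - 66 b + 2 b^{2}$ ($L{\left(b \right)} = 2 \left(\left(b^{2} - 33 b\right) + 1\right) = 2 \left(1 + b^{2} - 33 b\right) = 2 - 66 b + 2 b^{2}$)
$R{\left(G \right)} = -518 + G$ ($R{\left(G \right)} = G + \left(2 - 1320 + 2 \cdot 20^{2}\right) = G + \left(2 - 1320 + 2 \cdot 400\right) = G + \left(2 - 1320 + 800\right) = G - 518 = -518 + G$)
$4840516 + R{\left(2010 \right)} = 4840516 + \left(-518 + 2010\right) = 4840516 + 1492 = 4842008$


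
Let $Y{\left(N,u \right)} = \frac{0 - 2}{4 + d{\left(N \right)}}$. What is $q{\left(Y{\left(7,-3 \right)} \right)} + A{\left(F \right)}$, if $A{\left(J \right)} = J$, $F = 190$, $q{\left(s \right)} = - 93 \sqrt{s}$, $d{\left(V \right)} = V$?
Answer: $190 - \frac{93 i \sqrt{22}}{11} \approx 190.0 - 39.655 i$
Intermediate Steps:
$Y{\left(N,u \right)} = - \frac{2}{4 + N}$ ($Y{\left(N,u \right)} = \frac{0 - 2}{4 + N} = - \frac{2}{4 + N}$)
$q{\left(Y{\left(7,-3 \right)} \right)} + A{\left(F \right)} = - 93 \sqrt{- \frac{2}{4 + 7}} + 190 = - 93 \sqrt{- \frac{2}{11}} + 190 = - 93 \frac{i \sqrt{22}}{11} + 190 = - \frac{93 i \sqrt{22}}{11} + 190 = 190 - \frac{93 i \sqrt{22}}{11}$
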